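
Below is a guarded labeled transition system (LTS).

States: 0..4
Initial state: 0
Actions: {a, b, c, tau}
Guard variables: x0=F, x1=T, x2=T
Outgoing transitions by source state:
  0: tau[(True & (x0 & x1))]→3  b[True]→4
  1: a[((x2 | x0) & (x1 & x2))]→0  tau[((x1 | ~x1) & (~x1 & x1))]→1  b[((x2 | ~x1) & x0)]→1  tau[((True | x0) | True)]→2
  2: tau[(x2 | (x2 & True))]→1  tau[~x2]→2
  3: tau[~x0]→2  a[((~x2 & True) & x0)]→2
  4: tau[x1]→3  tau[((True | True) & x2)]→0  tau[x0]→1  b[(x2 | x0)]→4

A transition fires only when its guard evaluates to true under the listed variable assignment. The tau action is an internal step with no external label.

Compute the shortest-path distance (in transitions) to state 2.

Layered search for 2:
  L0 = {0}
  L1 = {4}
  L2 = {3}
  L3 = {2}
depth(2)=3, e.g. b·tau·tau

Answer: 3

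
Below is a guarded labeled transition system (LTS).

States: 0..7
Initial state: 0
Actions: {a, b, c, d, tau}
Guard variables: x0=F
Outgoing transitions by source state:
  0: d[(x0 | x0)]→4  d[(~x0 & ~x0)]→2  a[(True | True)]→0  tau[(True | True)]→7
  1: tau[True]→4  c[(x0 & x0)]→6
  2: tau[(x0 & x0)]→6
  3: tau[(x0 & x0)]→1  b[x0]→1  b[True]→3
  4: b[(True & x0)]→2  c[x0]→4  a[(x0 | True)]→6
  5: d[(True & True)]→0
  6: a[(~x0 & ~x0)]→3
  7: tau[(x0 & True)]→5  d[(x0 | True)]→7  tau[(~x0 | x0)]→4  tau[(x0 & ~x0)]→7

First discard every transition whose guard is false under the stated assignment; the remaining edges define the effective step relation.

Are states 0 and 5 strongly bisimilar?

Answer: NOT BISIMILAR

Analysis:
Bisimulation quotient by refinement:
  π0 = {{0,1,2,3,4,5,6,7}}
  π1 = {{0},{1},{2},{3},{4,6},{5},{7}}
  π2 = {{0},{1},{2},{3},{4},{5},{6},{7}}
8 equivalence class(es) (converged in 3)
class of 0: {0}; class of 5: {5}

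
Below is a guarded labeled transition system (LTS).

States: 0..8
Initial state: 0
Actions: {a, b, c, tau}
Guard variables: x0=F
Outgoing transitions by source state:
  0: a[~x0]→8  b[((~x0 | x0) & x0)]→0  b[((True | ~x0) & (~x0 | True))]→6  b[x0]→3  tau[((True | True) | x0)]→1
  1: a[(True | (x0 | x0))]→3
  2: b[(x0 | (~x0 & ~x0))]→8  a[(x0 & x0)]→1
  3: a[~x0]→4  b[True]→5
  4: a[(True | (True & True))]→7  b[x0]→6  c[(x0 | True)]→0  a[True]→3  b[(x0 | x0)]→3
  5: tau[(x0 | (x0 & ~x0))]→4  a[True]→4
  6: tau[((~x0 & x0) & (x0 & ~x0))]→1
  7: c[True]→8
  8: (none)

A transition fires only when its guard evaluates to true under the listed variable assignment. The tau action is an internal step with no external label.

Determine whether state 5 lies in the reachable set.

Answer: REACHABLE

Analysis:
12 transition(s) survive guard evaluation.
L0 = {0}
L1 = {1,6,8}  total {0,1,6,8}
L2 = {3}  total {0,1,3,6,8}
L3 = {4,5}  total {0,1,3,4,5,6,8}
L4 = {7}  total {0,1,3,4,5,6,7,8}
Reachable = {0,1,3,4,5,6,7,8}
witness 5: tau·a·b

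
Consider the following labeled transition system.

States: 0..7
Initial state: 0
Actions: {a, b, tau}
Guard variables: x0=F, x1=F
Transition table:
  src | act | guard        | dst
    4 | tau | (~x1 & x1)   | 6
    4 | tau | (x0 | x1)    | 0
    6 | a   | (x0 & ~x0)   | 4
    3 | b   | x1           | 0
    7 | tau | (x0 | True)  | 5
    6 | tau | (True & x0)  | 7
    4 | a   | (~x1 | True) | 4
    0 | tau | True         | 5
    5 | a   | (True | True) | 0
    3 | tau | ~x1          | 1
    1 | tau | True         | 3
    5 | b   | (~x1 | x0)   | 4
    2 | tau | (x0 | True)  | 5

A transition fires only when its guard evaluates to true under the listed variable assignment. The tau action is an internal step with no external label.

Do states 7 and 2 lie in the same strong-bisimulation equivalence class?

Bisimulation quotient by refinement:
  round 0: {{0,1,2,3,4,5,6,7}}
  round 1: {{0,1,2,3,7},{4},{5},{6}}
  round 2: {{0,2,7},{1,3},{4},{5},{6}}
Fixed point at round 3; 5 class(es).
class of 7: {0,2,7}; class of 2: {0,2,7}

Answer: BISIMILAR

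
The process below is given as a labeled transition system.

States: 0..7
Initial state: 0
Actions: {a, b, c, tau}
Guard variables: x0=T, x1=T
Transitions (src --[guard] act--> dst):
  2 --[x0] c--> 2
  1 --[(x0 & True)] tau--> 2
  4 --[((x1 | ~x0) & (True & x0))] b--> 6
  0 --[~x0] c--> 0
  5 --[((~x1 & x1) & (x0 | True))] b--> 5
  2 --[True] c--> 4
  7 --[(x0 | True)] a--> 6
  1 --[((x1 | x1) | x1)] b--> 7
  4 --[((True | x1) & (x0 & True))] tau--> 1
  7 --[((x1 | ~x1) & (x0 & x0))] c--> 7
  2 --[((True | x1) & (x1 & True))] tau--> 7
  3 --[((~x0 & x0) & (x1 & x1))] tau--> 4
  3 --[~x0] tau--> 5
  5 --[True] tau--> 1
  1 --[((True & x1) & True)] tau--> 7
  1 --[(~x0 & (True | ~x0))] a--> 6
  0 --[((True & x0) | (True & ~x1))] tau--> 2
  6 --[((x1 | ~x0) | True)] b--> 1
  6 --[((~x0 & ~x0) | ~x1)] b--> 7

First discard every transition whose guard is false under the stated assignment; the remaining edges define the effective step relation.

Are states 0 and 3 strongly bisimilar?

Compute ~ classes (split until stable):
  π0 = {{0,1,2,3,4,5,6,7}}
  π1 = {{0,5},{1,4},{2},{3},{6},{7}}
  π2 = {{0},{1},{2},{3},{4},{5},{6},{7}}
8 equivalence class(es) (converged in 3)
0∈{0}, 3∈{3}

Answer: NOT BISIMILAR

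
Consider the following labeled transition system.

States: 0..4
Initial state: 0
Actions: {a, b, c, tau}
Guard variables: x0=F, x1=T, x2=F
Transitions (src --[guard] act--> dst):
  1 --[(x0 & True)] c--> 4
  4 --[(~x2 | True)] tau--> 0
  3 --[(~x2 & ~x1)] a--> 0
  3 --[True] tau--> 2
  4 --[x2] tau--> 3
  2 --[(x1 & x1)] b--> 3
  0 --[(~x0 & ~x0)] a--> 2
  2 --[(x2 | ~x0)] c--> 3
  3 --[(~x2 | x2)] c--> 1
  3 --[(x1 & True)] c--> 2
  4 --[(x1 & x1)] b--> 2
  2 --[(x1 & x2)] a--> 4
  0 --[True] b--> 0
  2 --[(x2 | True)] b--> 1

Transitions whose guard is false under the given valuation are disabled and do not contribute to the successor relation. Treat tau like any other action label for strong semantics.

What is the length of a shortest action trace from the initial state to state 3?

Layered search for 3:
  L0 = {0}
  L1 = {2}
  L2 = {1,3}
3 enters at depth 2; path a·b

Answer: 2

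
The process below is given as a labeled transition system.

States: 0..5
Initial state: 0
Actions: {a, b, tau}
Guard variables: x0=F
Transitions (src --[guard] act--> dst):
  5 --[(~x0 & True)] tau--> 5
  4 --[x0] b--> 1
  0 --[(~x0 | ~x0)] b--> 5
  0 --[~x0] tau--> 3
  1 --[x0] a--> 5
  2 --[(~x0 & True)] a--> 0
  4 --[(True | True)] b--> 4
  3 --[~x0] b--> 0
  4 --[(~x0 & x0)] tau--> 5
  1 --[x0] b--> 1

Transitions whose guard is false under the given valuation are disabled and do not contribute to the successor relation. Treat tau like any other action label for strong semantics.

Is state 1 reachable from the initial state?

Answer: UNREACHABLE

Working:
6 transition(s) survive guard evaluation.
L0 = {0}
L1 = {3,5}  cumulative {0,3,5}
Reach set: {0,3,5}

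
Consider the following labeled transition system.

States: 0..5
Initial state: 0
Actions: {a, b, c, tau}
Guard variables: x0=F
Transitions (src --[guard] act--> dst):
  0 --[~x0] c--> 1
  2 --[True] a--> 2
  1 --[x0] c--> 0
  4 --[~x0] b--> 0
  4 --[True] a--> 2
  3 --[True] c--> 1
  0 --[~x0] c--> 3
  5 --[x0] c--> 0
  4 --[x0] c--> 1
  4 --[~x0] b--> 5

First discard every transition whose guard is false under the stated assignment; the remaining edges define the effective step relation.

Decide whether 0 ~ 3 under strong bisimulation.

Compute ~ classes (split until stable):
  round 0: {{0,1,2,3,4,5}}
  round 1: {{0,3},{1,5},{2},{4}}
  round 2: {{0},{1,5},{2},{3},{4}}
Fixed point at round 3; 5 class(es).
class of 0: {0}; class of 3: {3}

Answer: NOT BISIMILAR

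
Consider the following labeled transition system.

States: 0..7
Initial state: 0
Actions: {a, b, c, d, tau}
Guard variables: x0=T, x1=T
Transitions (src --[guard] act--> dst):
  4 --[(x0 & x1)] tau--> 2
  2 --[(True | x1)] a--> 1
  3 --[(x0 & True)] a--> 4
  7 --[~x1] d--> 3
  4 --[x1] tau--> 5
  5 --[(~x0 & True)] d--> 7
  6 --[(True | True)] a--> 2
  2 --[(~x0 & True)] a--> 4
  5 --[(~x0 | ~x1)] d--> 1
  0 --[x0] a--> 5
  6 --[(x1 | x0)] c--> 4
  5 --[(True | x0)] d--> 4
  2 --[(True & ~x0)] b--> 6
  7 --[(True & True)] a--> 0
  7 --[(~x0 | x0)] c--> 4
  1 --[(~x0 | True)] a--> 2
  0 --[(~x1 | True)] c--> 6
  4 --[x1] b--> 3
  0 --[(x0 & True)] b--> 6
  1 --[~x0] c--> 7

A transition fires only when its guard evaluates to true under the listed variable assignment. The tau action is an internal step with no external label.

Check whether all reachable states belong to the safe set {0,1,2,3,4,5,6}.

Answer: INVARIANT HOLDS

Working:
Safe = {0,1,2,3,4,5,6}
R = {0,1,2,3,4,5,6}
  0: safe
  1: safe
  2: safe
  3: safe
  4: safe
  5: safe
  6: safe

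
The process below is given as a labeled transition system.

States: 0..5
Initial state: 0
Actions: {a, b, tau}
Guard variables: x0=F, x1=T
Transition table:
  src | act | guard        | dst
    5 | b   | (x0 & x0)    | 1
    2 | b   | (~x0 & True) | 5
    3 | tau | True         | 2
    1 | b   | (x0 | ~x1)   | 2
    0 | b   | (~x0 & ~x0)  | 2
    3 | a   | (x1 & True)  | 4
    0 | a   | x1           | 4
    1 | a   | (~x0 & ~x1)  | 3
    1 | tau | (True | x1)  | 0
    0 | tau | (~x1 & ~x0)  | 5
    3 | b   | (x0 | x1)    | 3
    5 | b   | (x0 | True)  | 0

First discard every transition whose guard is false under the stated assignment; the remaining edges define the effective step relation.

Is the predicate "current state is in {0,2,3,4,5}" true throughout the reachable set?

Answer: INVARIANT HOLDS

Analysis:
Allowed set {0,2,3,4,5}
Reachable = {0,2,4,5}
  0: ok
  2: ok
  4: ok
  5: ok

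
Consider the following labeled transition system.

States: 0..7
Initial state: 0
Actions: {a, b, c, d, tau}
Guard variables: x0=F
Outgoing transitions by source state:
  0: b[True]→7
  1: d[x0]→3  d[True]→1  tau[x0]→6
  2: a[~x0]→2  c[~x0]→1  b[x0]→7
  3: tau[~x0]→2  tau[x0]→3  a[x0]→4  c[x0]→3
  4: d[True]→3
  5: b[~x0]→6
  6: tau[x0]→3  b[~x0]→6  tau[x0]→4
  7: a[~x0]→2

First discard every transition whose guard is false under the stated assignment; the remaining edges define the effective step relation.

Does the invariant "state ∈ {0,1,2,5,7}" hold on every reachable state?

Inv-set: {0,1,2,5,7}
R = {0,1,2,7}
  0: ✓
  1: ✓
  2: ✓
  7: ✓

Answer: INVARIANT HOLDS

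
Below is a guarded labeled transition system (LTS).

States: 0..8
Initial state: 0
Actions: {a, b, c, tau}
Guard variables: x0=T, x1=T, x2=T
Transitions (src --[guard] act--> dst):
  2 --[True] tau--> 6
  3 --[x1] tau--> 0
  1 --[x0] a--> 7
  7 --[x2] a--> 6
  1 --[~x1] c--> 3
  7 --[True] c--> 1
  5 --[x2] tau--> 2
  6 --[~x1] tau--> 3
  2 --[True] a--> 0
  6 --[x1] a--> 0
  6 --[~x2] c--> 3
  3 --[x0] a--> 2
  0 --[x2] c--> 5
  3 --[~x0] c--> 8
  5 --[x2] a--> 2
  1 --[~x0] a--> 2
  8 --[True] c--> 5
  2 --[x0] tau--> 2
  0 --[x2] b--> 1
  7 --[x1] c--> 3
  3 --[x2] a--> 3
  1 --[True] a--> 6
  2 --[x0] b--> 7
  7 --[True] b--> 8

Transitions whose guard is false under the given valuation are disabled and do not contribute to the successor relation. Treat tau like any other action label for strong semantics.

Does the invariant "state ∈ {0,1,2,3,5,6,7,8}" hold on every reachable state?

Answer: INVARIANT HOLDS

Working:
Inv-set: {0,1,2,3,5,6,7,8}
Reach set: {0,1,2,3,5,6,7,8}
  0: safe
  1: safe
  2: safe
  3: safe
  5: safe
  6: safe
  7: safe
  8: safe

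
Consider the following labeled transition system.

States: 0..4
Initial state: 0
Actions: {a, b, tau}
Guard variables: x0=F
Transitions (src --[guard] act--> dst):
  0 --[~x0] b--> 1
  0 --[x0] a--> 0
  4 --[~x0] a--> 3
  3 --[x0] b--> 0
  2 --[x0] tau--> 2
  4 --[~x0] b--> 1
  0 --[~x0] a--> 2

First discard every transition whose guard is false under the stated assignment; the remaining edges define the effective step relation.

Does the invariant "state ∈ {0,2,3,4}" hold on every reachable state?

Allowed set {0,2,3,4}
Reach set: {0,1,2}
  0: ok
  1: outside
  2: ok
witness against invariant: b → 1

Answer: INVARIANT VIOLATED at state 1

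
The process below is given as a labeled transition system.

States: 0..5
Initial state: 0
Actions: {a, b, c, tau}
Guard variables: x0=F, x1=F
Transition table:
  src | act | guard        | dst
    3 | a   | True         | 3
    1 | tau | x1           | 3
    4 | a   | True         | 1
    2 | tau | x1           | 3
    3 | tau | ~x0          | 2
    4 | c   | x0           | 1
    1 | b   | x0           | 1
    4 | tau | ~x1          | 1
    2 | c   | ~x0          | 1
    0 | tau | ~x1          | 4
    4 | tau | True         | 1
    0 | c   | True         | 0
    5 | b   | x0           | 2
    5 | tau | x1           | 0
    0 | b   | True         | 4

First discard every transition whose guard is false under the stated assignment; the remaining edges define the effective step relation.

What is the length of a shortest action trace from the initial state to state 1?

Answer: 2

Trace:
Layered search for 1:
  L0 = {0}
  L1 = {4}
  L2 = {1}
1 enters at depth 2; path b·a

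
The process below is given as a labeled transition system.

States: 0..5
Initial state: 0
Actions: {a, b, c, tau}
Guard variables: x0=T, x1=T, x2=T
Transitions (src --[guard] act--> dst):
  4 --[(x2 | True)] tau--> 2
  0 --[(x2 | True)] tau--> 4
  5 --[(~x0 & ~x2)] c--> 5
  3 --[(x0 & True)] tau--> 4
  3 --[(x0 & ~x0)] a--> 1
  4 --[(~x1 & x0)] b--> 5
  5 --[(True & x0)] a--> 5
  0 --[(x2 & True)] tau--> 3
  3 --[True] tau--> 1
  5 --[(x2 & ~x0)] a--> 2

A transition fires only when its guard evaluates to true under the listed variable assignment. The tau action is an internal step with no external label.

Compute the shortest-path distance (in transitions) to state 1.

BFS to 1:
  L0 = {0}
  L1 = {3,4}
  L2 = {1,2}
depth(1)=2, e.g. tau·tau

Answer: 2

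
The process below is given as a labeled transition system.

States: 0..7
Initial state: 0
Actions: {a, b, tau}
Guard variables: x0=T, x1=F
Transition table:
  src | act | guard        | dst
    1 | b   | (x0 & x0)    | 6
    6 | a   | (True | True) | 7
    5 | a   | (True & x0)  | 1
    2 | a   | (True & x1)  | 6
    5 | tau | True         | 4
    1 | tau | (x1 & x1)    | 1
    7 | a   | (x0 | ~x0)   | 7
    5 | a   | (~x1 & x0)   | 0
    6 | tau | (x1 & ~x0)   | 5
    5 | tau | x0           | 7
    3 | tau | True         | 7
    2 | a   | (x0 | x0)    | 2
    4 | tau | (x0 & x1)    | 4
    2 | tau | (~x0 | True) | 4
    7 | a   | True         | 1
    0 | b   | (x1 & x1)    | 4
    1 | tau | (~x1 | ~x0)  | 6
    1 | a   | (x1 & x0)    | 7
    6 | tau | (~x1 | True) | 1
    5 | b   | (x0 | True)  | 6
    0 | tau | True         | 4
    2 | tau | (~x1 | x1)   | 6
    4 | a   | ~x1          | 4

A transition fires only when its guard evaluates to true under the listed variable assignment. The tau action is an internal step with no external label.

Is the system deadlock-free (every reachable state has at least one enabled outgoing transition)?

Reach set: {0,4}
  0: tau→4  [1 exit(s)]
  4: a→4  [1 exit(s)]

Answer: DEADLOCK-FREE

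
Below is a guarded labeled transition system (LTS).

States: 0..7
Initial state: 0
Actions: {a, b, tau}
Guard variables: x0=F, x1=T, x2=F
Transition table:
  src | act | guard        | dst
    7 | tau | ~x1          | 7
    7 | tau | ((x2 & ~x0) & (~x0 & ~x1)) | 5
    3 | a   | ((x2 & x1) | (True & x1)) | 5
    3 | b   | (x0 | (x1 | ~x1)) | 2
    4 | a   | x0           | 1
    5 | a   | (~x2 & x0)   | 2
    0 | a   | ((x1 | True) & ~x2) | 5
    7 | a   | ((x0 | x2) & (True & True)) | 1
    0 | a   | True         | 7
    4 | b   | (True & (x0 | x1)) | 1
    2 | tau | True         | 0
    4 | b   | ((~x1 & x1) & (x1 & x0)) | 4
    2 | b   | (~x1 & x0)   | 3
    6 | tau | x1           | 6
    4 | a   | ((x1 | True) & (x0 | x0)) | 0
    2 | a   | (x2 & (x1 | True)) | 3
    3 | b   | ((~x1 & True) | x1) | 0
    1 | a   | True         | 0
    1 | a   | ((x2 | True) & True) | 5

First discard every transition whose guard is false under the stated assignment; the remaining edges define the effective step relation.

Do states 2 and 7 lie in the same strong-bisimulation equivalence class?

Answer: NOT BISIMILAR

Working:
Compute ~ classes (split until stable):
  π0 = {{0,1,2,3,4,5,6,7}}
  π1 = {{0,1},{2,6},{3},{4},{5,7}}
  π2 = {{0},{1},{2},{3},{4},{5,7},{6}}
stable after 3 split(s): 7 block(s)
[2]={2}  [7]={5,7}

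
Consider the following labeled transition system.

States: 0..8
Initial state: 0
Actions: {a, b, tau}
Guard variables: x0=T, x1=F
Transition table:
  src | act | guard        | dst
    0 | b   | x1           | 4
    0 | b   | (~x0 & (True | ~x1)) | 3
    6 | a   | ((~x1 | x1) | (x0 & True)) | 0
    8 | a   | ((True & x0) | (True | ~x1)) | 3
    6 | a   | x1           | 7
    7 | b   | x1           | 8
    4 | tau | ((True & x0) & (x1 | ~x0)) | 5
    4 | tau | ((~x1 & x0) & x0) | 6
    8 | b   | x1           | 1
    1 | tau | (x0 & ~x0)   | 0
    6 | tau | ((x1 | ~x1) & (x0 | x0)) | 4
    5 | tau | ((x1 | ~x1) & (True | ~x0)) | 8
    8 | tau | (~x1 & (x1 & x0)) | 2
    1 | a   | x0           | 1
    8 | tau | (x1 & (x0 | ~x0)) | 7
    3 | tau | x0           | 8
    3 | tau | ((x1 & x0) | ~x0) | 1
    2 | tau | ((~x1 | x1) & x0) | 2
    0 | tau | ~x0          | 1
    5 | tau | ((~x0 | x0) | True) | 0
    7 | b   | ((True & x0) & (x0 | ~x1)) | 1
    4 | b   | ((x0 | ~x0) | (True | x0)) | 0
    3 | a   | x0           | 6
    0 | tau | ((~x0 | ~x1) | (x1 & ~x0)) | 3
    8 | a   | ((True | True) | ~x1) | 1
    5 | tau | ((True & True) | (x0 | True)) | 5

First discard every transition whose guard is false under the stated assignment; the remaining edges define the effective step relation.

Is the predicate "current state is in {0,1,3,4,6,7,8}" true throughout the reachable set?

Allowed set {0,1,3,4,6,7,8}
R = {0,1,3,4,6,8}
  0: ✓
  1: ✓
  3: ✓
  4: ✓
  6: ✓
  8: ✓

Answer: INVARIANT HOLDS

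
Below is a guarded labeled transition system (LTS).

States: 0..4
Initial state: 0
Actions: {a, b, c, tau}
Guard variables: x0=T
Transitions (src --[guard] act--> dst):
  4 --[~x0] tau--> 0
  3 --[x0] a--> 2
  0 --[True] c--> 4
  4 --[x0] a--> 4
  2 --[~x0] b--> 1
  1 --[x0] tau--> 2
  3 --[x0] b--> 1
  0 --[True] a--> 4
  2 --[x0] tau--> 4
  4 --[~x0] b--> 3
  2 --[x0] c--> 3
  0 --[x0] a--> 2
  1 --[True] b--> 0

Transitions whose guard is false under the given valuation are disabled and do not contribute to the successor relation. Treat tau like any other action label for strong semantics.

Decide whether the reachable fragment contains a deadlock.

Reach set: {0,1,2,3,4}
  0: a→2  a→4  c→4  [deg 3]
  1: b→0  tau→2  [deg 2]
  2: c→3  tau→4  [deg 2]
  3: a→2  b→1  [deg 2]
  4: a→4  [deg 1]

Answer: DEADLOCK-FREE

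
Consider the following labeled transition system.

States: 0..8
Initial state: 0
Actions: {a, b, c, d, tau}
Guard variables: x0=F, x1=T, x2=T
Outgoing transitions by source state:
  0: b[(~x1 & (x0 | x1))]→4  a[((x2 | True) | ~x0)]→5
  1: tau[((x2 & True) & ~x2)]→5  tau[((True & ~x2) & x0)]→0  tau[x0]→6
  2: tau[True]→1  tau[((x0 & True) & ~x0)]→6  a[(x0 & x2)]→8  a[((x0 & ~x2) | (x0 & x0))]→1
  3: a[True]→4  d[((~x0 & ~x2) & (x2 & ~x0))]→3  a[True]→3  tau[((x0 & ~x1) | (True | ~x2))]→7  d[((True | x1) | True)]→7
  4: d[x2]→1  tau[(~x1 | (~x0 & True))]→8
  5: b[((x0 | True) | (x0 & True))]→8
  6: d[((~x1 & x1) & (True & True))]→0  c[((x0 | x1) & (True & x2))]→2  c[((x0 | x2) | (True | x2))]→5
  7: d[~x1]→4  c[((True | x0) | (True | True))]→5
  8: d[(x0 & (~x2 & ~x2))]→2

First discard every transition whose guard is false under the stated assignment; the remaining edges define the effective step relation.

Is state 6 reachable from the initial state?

12 transition(s) survive guard evaluation.
Layer 0: {0}
Layer 1: {5}  now seen {0,5}
Layer 2: {8}  now seen {0,5,8}
Reach set: {0,5,8}

Answer: UNREACHABLE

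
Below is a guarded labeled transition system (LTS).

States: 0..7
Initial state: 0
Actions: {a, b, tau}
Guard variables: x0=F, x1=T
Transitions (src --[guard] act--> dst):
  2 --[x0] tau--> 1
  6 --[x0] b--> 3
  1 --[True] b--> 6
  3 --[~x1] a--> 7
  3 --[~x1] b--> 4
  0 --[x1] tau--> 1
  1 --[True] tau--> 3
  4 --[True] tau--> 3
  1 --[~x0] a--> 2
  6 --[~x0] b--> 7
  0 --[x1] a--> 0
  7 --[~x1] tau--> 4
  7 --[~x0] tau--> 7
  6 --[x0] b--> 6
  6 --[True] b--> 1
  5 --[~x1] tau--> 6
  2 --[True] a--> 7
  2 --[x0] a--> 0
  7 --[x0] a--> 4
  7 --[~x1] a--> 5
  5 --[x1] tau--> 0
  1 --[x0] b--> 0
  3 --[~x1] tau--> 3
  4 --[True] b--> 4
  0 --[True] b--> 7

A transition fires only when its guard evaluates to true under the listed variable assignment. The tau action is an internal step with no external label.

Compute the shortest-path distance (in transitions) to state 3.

Layered search for 3:
  Layer 0: {0}
  Layer 1: {1,7}
  Layer 2: {2,3,6}
depth(3)=2, e.g. tau·tau

Answer: 2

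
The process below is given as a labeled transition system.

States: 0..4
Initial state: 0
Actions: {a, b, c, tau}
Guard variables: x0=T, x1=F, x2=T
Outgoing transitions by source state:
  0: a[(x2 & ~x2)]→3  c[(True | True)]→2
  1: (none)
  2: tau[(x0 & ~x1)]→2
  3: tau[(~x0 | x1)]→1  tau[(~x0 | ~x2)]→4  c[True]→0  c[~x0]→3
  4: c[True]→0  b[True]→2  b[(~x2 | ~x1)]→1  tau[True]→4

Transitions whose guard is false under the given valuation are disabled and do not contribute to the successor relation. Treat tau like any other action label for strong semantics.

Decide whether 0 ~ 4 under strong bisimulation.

Answer: NOT BISIMILAR

Working:
Refine partition for ~:
  round 0: {{0,1,2,3,4}}
  round 1: {{0,3},{1},{2},{4}}
  round 2: {{0},{1},{2},{3},{4}}
Fixed point at round 3; 5 class(es).
class of 0: {0}; class of 4: {4}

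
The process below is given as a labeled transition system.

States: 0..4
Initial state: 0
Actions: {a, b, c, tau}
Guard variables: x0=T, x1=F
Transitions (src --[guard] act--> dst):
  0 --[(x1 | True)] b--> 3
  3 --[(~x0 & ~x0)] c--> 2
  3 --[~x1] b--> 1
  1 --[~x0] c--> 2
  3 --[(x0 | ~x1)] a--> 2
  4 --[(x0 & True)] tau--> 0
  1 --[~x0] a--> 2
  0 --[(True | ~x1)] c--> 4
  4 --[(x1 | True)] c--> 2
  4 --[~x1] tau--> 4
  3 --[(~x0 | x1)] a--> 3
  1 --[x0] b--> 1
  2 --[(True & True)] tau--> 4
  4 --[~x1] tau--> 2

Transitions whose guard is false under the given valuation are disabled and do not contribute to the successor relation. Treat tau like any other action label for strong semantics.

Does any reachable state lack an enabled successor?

Answer: DEADLOCK-FREE

Trace:
R = {0,1,2,3,4}
  0: b→3  c→4  [2 exit(s)]
  1: b→1  [1 exit(s)]
  2: tau→4  [1 exit(s)]
  3: a→2  b→1  [2 exit(s)]
  4: c→2  tau→0  tau→2  tau→4  [4 exit(s)]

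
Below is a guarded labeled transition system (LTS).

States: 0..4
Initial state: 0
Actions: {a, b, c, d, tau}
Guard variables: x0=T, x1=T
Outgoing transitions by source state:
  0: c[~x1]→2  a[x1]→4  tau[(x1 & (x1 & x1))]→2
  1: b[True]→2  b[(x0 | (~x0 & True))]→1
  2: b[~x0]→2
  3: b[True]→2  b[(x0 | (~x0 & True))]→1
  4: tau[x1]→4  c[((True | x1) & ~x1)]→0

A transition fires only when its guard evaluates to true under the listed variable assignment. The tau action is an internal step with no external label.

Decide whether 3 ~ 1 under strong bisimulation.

Answer: BISIMILAR

Working:
Refine partition for ~:
  P[0] = {{0,1,2,3,4}}
  P[1] = {{0},{1,3},{2},{4}}
Fixed point at round 2; 4 class(es).
[3]={1,3}  [1]={1,3}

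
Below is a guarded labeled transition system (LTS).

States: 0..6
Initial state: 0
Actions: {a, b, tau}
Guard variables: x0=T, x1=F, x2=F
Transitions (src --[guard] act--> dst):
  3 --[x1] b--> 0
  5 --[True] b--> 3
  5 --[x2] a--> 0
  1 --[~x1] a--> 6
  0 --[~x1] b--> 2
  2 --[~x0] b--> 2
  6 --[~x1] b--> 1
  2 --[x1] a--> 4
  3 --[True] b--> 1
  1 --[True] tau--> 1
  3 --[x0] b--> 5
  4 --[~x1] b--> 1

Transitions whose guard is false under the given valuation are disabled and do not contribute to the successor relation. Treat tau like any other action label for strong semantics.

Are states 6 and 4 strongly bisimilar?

Answer: BISIMILAR

Analysis:
Compute ~ classes (split until stable):
  round 0: {{0,1,2,3,4,5,6}}
  round 1: {{0,3,4,5,6},{1},{2}}
  round 2: {{0},{1},{2},{3},{4,6},{5}}
Fixed point at round 3; 6 class(es).
6∈{4,6}, 4∈{4,6}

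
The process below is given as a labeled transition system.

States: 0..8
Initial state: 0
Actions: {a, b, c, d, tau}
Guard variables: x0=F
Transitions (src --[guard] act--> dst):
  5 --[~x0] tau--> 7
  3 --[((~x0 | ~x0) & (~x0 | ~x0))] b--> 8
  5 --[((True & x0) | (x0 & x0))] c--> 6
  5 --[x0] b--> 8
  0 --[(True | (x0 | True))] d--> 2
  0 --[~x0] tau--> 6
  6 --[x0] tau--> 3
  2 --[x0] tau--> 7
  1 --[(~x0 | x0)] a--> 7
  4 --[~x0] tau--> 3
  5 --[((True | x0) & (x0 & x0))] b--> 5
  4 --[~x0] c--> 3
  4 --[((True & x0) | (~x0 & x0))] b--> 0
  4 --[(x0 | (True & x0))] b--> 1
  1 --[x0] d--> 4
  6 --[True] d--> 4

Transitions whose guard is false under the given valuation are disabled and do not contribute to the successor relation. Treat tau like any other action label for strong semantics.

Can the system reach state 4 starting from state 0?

8 transition(s) survive guard evaluation.
Layer 0: {0}
Layer 1: {2,6}  total {0,2,6}
Layer 2: {4}  total {0,2,4,6}
Layer 3: {3}  total {0,2,3,4,6}
Layer 4: {8}  total {0,2,3,4,6,8}
Reach set: {0,2,3,4,6,8}
witness 4: tau·d

Answer: REACHABLE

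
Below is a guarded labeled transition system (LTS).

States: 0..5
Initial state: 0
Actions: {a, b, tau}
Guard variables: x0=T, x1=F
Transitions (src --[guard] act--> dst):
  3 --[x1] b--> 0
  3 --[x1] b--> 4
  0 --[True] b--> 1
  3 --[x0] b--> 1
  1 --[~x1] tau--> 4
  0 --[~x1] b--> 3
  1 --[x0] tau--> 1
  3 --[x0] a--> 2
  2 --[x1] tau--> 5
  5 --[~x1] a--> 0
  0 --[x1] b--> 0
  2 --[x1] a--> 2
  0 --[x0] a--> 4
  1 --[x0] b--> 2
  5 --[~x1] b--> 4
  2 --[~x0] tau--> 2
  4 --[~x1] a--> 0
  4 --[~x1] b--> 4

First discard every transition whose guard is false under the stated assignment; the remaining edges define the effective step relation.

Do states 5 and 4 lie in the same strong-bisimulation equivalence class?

Compute ~ classes (split until stable):
  P[0] = {{0,1,2,3,4,5}}
  P[1] = {{0,3,4,5},{1},{2}}
  P[2] = {{0},{1},{2},{3},{4,5}}
stable after 3 split(s): 5 block(s)
[5]={4,5}  [4]={4,5}

Answer: BISIMILAR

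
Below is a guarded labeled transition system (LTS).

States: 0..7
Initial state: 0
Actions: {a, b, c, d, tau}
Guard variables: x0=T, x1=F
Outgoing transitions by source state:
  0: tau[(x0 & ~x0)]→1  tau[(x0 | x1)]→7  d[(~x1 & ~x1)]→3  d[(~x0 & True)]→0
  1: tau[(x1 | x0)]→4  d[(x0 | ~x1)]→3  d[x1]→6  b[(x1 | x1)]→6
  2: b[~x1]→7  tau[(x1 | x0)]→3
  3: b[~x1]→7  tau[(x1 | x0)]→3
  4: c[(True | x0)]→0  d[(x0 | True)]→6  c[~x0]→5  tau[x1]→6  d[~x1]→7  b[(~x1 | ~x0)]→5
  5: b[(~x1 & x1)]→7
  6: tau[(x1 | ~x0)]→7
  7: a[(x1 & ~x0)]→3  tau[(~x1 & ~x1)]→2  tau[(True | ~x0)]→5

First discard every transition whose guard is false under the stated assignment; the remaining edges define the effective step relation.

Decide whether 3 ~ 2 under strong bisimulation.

Refine partition for ~:
  round 0: {{0,1,2,3,4,5,6,7}}
  round 1: {{0,1},{2,3},{4},{5,6},{7}}
  round 2: {{0},{1},{2,3},{4},{5,6},{7}}
6 equivalence class(es) (converged in 3)
3∈{2,3}, 2∈{2,3}

Answer: BISIMILAR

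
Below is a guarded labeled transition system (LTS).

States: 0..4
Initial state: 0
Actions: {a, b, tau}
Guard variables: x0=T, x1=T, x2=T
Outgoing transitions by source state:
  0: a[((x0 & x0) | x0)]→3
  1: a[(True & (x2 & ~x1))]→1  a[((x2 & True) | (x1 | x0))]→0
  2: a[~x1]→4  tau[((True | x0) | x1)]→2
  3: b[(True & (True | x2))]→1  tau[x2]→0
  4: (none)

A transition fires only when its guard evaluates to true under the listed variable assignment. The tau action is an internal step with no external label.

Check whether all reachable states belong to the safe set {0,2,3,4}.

Answer: INVARIANT VIOLATED at state 1

Trace:
Inv-set: {0,2,3,4}
R = {0,1,3}
  0: safe
  1: VIOLATES
  3: safe
reach 1 via a·b — violates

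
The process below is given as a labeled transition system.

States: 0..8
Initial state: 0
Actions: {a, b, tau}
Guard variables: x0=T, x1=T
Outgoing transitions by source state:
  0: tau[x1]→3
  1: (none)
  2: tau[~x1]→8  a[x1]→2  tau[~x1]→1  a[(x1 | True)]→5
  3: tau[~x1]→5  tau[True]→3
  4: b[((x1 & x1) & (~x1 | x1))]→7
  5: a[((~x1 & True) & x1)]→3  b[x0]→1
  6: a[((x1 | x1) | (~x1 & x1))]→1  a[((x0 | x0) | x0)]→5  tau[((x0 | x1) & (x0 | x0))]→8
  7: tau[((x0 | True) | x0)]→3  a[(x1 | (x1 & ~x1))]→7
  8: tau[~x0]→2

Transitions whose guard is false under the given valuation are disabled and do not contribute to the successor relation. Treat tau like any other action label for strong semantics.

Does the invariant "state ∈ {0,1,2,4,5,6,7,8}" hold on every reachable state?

Inv-set: {0,1,2,4,5,6,7,8}
Reachable = {0,3}
  0: safe
  3: outside
counterexample path to 3: tau

Answer: INVARIANT VIOLATED at state 3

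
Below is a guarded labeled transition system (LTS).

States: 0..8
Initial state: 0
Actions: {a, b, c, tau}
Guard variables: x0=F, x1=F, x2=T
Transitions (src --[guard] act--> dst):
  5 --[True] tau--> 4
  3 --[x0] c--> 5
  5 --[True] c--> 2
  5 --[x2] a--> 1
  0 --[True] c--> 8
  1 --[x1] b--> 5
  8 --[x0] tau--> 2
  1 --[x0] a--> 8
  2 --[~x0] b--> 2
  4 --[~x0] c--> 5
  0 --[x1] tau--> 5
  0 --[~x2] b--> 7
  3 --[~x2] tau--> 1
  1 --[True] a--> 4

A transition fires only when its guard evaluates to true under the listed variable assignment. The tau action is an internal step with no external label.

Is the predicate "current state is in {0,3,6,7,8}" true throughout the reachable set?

Answer: INVARIANT HOLDS

Trace:
Inv-set: {0,3,6,7,8}
Reach set: {0,8}
  0: ✓
  8: ✓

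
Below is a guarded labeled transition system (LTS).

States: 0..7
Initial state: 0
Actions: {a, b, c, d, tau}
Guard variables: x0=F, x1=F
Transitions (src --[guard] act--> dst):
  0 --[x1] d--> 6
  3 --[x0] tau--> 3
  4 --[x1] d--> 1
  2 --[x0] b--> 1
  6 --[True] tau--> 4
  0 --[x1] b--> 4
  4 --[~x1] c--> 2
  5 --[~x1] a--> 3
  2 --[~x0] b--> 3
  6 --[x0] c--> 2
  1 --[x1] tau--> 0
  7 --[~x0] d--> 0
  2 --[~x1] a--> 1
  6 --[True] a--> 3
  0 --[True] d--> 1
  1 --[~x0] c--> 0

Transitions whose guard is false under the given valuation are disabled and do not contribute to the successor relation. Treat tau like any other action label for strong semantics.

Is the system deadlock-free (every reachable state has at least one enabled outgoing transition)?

Reachable = {0,1}
  0: d→1  [1 out]
  1: c→0  [1 out]

Answer: DEADLOCK-FREE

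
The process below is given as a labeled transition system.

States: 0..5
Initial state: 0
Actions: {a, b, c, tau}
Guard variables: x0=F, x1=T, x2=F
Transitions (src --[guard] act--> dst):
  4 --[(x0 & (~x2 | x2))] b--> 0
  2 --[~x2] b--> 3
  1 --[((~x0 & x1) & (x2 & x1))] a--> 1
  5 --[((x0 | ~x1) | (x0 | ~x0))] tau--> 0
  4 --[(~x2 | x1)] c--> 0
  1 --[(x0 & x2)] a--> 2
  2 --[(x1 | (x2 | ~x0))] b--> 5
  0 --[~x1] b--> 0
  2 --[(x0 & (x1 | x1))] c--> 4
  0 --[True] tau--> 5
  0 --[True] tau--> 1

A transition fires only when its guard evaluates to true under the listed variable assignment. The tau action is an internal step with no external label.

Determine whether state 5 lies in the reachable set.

Answer: REACHABLE

Analysis:
6 transition(s) survive guard evaluation.
depth 0: {0}
depth 1: {1,5}  total {0,1,5}
Reachable = {0,1,5}
Path to 5: tau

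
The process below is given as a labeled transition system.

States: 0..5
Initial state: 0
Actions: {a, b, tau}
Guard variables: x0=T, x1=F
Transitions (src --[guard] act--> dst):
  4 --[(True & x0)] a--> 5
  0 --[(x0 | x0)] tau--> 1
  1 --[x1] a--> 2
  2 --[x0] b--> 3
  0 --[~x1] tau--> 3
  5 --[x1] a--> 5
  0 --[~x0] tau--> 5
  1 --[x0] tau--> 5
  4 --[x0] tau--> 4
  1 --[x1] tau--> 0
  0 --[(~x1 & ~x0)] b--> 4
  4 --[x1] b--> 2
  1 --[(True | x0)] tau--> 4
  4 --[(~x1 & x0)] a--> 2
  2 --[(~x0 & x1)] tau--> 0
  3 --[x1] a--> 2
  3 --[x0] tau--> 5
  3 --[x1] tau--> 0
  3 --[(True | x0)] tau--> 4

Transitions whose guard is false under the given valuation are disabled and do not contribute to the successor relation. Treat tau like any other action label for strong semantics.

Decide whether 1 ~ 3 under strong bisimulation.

Bisimulation quotient by refinement:
  round 0: {{0,1,2,3,4,5}}
  round 1: {{0,1,3},{2},{4},{5}}
  round 2: {{0},{1,3},{2},{4},{5}}
stable after 3 split(s): 5 block(s)
[1]={1,3}  [3]={1,3}

Answer: BISIMILAR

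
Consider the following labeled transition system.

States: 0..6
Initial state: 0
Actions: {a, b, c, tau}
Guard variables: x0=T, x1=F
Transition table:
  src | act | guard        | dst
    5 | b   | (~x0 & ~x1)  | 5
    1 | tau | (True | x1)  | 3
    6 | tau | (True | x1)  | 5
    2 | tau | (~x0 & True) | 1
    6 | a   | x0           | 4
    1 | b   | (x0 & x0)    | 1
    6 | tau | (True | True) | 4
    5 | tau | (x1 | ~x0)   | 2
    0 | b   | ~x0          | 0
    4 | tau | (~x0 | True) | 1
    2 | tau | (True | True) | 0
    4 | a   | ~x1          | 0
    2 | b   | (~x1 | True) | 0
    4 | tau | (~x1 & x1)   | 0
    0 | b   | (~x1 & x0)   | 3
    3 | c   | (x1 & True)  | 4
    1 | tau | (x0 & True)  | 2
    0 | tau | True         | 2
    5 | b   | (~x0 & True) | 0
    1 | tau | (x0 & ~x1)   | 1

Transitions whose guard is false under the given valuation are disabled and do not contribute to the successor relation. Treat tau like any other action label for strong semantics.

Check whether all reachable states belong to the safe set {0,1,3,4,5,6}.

Answer: INVARIANT VIOLATED at state 2

Analysis:
Inv-set: {0,1,3,4,5,6}
R = {0,2,3}
  0: ok
  2: VIOLATES
  3: ok
reach 2 via tau — violates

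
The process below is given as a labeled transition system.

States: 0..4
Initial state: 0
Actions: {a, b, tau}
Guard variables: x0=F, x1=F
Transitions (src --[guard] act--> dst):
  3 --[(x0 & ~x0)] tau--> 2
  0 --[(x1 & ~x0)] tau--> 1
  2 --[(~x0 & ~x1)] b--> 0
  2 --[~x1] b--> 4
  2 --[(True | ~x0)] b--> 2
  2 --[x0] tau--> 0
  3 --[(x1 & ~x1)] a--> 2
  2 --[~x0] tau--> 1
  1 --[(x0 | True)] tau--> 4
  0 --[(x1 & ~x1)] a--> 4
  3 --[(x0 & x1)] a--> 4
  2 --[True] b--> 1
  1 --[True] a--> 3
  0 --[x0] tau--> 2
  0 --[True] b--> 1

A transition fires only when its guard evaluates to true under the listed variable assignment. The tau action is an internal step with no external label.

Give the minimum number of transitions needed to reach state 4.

Answer: 2

Trace:
Layered search for 4:
  L0 = {0}
  L1 = {1}
  L2 = {3,4}
first hit 4 at d=2 via b·tau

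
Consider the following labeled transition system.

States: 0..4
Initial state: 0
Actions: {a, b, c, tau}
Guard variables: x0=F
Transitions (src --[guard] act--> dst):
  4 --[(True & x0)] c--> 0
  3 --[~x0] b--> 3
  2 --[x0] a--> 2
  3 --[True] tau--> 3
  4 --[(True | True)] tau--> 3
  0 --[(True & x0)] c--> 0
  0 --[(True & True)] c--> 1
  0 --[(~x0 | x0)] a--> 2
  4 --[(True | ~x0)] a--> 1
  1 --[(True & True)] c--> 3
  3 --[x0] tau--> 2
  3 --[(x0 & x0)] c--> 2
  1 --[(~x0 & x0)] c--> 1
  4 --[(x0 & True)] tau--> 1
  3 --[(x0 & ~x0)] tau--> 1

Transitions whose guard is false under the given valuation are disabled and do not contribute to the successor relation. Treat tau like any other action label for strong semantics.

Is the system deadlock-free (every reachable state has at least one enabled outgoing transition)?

Answer: DEADLOCK at state 2

Analysis:
Reachable = {0,1,2,3}
  0: a→2  c→1  [2 exit(s)]
  1: c→3  [1 exit(s)]
  2: ∅  [no exit]
  3: b→3  tau→3  [2 exit(s)]
trace reaching 2: a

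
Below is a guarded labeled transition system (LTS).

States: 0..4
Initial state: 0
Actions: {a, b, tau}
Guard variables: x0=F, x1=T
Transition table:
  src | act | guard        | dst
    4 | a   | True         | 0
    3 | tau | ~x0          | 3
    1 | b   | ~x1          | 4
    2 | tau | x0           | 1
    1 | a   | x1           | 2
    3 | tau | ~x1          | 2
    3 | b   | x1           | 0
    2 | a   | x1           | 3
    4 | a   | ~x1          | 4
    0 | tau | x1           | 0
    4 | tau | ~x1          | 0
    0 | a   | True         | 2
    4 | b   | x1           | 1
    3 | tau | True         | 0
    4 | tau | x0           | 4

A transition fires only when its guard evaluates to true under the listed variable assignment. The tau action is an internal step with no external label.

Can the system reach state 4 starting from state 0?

Answer: UNREACHABLE

Analysis:
After dropping false guards: 9 live edges.
depth 0: {0}
depth 1: {2}  cumulative {0,2}
depth 2: {3}  cumulative {0,2,3}
R = {0,2,3}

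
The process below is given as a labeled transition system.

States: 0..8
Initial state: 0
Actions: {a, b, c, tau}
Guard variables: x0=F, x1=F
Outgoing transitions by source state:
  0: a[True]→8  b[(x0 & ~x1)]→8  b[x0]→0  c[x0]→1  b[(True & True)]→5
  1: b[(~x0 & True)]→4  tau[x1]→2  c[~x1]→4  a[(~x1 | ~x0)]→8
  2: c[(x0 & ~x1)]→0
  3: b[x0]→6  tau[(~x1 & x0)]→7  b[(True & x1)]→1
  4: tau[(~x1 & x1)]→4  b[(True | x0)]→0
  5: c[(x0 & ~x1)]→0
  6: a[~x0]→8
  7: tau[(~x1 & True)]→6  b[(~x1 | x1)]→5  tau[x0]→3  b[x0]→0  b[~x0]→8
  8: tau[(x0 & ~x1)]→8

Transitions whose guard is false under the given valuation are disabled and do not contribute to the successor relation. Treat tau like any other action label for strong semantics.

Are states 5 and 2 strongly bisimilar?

Compute ~ classes (split until stable):
  π0 = {{0,1,2,3,4,5,6,7,8}}
  π1 = {{0},{1},{2,3,5,8},{4},{6},{7}}
6 equivalence class(es) (converged in 2)
5∈{2,3,5,8}, 2∈{2,3,5,8}

Answer: BISIMILAR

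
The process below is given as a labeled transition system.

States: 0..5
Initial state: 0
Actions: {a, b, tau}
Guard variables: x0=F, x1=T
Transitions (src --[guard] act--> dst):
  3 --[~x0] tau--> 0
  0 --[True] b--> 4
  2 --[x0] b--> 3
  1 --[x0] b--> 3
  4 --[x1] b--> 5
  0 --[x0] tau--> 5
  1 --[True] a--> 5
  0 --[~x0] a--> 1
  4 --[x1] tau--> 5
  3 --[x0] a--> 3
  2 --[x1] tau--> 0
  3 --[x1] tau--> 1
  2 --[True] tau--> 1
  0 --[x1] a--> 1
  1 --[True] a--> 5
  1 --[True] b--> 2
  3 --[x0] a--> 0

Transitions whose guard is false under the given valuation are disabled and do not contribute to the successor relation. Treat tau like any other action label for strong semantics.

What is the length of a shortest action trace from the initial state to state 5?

Breadth-first toward 5:
  depth 0: {0}
  depth 1: {1,4}
  depth 2: {2,5}
depth(5)=2, e.g. a·a

Answer: 2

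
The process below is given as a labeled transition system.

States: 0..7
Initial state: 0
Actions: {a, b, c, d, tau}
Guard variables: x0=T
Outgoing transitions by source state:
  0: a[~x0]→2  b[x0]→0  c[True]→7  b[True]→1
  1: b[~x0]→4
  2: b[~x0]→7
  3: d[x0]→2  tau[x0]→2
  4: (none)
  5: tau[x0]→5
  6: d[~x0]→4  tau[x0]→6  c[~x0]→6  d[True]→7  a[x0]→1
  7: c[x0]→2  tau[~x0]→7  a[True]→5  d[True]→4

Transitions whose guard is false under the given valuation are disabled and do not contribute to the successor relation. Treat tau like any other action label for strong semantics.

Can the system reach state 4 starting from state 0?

Answer: REACHABLE

Working:
After dropping false guards: 12 live edges.
Layer 0: {0}
Layer 1: {1,7}  cumulative {0,1,7}
Layer 2: {2,4,5}  cumulative {0,1,2,4,5,7}
Reachable = {0,1,2,4,5,7}
witness 4: c·d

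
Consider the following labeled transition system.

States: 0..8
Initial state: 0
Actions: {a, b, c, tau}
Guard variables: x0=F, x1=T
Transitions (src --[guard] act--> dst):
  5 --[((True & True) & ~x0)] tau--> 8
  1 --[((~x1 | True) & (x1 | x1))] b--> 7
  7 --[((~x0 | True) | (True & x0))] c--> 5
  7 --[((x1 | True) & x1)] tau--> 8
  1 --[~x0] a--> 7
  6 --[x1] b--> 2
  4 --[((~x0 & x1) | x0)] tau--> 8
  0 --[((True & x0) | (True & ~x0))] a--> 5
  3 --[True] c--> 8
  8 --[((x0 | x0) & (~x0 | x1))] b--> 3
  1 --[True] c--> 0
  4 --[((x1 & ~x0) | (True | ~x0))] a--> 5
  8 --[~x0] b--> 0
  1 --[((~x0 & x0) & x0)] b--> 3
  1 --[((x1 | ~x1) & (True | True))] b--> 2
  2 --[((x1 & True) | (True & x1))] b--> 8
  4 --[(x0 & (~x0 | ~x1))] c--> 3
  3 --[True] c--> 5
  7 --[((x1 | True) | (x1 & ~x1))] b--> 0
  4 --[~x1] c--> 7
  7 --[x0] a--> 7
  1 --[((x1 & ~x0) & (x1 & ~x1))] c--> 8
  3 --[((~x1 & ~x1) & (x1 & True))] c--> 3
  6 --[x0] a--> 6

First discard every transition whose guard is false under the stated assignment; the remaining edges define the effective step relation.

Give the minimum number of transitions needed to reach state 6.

Answer: UNREACHABLE

Analysis:
Layered search for 6:
  depth 0: {0}
  depth 1: {5}
  depth 2: {8}
6 never appears.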